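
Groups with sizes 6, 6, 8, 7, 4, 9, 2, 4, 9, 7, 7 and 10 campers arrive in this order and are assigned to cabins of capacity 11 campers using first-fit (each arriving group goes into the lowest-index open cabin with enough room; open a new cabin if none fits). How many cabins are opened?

  6 → cabin 1 (new)  [load 6/11]
  6 → cabin 2 (new)  [load 6/11]
  8 → cabin 3 (new)  [load 8/11]
  7 → cabin 4 (new)  [load 7/11]
  4 → cabin 1  [load 10/11]
  9 → cabin 5 (new)  [load 9/11]
  2 → cabin 2  [load 8/11]
  4 → cabin 4  [load 11/11]
  9 → cabin 6 (new)  [load 9/11]
  7 → cabin 7 (new)  [load 7/11]
  7 → cabin 8 (new)  [load 7/11]
  10 → cabin 9 (new)  [load 10/11]
9 cabins opened.

9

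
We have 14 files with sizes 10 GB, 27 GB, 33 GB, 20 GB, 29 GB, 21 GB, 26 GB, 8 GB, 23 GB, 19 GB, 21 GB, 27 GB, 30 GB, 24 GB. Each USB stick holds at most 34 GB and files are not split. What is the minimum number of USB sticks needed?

Total = 33 + 30 + 29 + 27 + 27 + 26 + 24 + 23 + 21 + 21 + 20 + 19 + 10 + 8 = 318 GB.
Lower bound: ⌈318/34⌉ = 10 USB sticks.
Also, 12 files each exceed 17 GB, and no two of those can share a USB stick, so at least 12 USB sticks are needed.
A packing using 12 USB sticks:
  USB stick 1: 33 = 33
  USB stick 2: 30 = 30
  USB stick 3: 29 = 29
  USB stick 4: 27 = 27
  USB stick 5: 27 = 27
  USB stick 6: 26 + 8 = 34
  USB stick 7: 24 + 10 = 34
  USB stick 8: 23 = 23
  USB stick 9: 21 = 21
  USB stick 10: 21 = 21
  USB stick 11: 20 = 20
  USB stick 12: 19 = 19
This matches the lower bound, so 12 is optimal.

12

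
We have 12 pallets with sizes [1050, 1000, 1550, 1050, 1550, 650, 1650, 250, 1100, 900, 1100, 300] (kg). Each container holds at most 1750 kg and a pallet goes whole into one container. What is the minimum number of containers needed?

9

Total = 1650 + 1550 + 1550 + 1100 + 1100 + 1050 + 1050 + 1000 + 900 + 650 + 300 + 250 = 12150 kg.
Lower bound: ⌈12150/1750⌉ = 7 containers.
Also, 9 pallets each exceed 875 kg, and no two of those can share a container, so at least 9 containers are needed.
A packing using 9 containers:
  container 1: 1650 = 1650
  container 2: 1550 = 1550
  container 3: 1550 = 1550
  container 4: 1100 + 650 = 1750
  container 5: 1100 + 300 + 250 = 1650
  container 6: 1050 = 1050
  container 7: 1050 = 1050
  container 8: 1000 = 1000
  container 9: 900 = 900
This matches the lower bound, so 9 is optimal.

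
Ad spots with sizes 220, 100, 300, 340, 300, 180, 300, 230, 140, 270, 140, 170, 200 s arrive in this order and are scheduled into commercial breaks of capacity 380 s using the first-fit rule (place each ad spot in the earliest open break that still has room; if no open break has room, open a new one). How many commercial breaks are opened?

  220 → break 1 (new)  [load 220/380]
  100 → break 1  [load 320/380]
  300 → break 2 (new)  [load 300/380]
  340 → break 3 (new)  [load 340/380]
  300 → break 4 (new)  [load 300/380]
  180 → break 5 (new)  [load 180/380]
  300 → break 6 (new)  [load 300/380]
  230 → break 7 (new)  [load 230/380]
  140 → break 5  [load 320/380]
  270 → break 8 (new)  [load 270/380]
  140 → break 7  [load 370/380]
  170 → break 9 (new)  [load 170/380]
  200 → break 9  [load 370/380]
9 commercial breaks opened.

9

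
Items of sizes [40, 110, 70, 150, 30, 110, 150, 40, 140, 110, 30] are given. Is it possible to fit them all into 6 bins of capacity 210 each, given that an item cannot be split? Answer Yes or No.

Yes

A valid assignment using 6 bins:
  bin 1: 150 + 40 = 190
  bin 2: 150 + 40 = 190
  bin 3: 140 + 70 = 210
  bin 4: 110 + 30 + 30 = 170
  bin 5: 110 = 110
  bin 6: 110 = 110
Every load is within 210, so 6 bins suffice.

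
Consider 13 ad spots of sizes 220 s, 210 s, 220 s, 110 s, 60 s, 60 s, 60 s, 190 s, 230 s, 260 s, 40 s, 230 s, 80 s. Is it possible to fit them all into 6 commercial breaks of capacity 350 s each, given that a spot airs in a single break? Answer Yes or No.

Total = 1970 s; ⌈1970/350⌉ = 6.
7 ad spots each exceed half the capacity and cannot share a break, forcing at least 7 commercial breaks.
At least 7 commercial breaks are required, but only 6 are allowed.

No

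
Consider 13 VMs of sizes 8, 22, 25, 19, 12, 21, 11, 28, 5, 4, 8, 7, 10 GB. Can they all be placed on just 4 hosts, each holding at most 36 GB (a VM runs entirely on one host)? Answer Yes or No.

Total = 180 GB; ⌈180/36⌉ = 5.
At least 5 hosts are required, but only 4 are allowed.

No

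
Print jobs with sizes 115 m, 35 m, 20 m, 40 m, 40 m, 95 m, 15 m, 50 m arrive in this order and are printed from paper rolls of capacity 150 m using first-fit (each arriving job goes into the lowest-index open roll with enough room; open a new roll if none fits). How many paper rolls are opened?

3

  115 → roll 1 (new)  [load 115/150]
  35 → roll 1  [load 150/150]
  20 → roll 2 (new)  [load 20/150]
  40 → roll 2  [load 60/150]
  40 → roll 2  [load 100/150]
  95 → roll 3 (new)  [load 95/150]
  15 → roll 2  [load 115/150]
  50 → roll 3  [load 145/150]
3 paper rolls opened.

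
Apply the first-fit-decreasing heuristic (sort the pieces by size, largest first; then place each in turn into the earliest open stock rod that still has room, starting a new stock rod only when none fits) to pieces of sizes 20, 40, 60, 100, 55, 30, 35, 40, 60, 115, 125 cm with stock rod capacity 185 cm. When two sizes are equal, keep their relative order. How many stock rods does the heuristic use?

Sorted descending: 125, 115, 100, 60, 60, 55, 40, 40, 35, 30, 20.
  125 → stock rod 1 (new)  [load 125/185]
  115 → stock rod 2 (new)  [load 115/185]
  100 → stock rod 3 (new)  [load 100/185]
  60 → stock rod 1  [load 185/185]
  60 → stock rod 2  [load 175/185]
  55 → stock rod 3  [load 155/185]
  40 → stock rod 4 (new)  [load 40/185]
  40 → stock rod 4  [load 80/185]
  35 → stock rod 4  [load 115/185]
  30 → stock rod 3  [load 185/185]
  20 → stock rod 4  [load 135/185]
4 stock rods opened.

4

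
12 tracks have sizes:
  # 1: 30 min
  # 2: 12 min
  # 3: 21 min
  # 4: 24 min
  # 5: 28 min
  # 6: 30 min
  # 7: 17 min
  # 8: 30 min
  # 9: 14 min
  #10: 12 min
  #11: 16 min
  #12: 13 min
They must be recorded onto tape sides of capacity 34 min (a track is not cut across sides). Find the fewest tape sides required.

Total = 30 + 30 + 30 + 28 + 24 + 21 + 17 + 16 + 14 + 13 + 12 + 12 = 247 min.
Lower bound: ⌈247/34⌉ = 8 tape sides.
A packing using 9 tape sides:
  side 1: 30 = 30
  side 2: 30 = 30
  side 3: 30 = 30
  side 4: 28 = 28
  side 5: 24 = 24
  side 6: 21 + 13 = 34
  side 7: 17 + 16 = 33
  side 8: 14 + 12 = 26
  side 9: 12 = 12
No arrangement into 8 tape sides stays within capacity, so 9 is optimal.

9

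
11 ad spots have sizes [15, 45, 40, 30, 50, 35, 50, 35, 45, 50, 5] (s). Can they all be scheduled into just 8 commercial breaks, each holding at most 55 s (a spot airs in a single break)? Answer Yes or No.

Total = 400 s; ⌈400/55⌉ = 8.
9 ad spots each exceed half the capacity and cannot share a break, forcing at least 9 commercial breaks.
At least 9 commercial breaks are required, but only 8 are allowed.

No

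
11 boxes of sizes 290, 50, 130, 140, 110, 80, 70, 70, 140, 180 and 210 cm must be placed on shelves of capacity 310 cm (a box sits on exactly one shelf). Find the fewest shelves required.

5

Total = 290 + 210 + 180 + 140 + 140 + 130 + 110 + 80 + 70 + 70 + 50 = 1470 cm.
Lower bound: ⌈1470/310⌉ = 5 shelves.
A packing using 5 shelves:
  shelf 1: 290 = 290
  shelf 2: 210 + 80 = 290
  shelf 3: 180 + 130 = 310
  shelf 4: 140 + 140 = 280
  shelf 5: 110 + 70 + 70 + 50 = 300
This matches the lower bound, so 5 is optimal.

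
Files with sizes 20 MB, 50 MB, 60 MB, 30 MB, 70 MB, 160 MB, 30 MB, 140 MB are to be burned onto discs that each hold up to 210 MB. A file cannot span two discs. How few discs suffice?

3

Total = 160 + 140 + 70 + 60 + 50 + 30 + 30 + 20 = 560 MB.
Lower bound: ⌈560/210⌉ = 3 discs.
A packing using 3 discs:
  disc 1: 160 + 50 = 210
  disc 2: 140 + 70 = 210
  disc 3: 60 + 30 + 30 + 20 = 140
This matches the lower bound, so 3 is optimal.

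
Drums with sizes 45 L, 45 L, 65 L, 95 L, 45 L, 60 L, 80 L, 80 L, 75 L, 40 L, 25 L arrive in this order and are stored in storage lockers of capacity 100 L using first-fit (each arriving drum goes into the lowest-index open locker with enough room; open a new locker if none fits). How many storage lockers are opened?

  45 → locker 1 (new)  [load 45/100]
  45 → locker 1  [load 90/100]
  65 → locker 2 (new)  [load 65/100]
  95 → locker 3 (new)  [load 95/100]
  45 → locker 4 (new)  [load 45/100]
  60 → locker 5 (new)  [load 60/100]
  80 → locker 6 (new)  [load 80/100]
  80 → locker 7 (new)  [load 80/100]
  75 → locker 8 (new)  [load 75/100]
  40 → locker 4  [load 85/100]
  25 → locker 2  [load 90/100]
8 storage lockers opened.

8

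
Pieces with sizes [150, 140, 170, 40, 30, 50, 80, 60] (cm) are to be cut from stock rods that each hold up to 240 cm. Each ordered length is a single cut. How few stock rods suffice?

4

Total = 170 + 150 + 140 + 80 + 60 + 50 + 40 + 30 = 720 cm.
Lower bound: ⌈720/240⌉ = 3 stock rods.
A packing using 4 stock rods:
  stock rod 1: 170 + 60 = 230
  stock rod 2: 150 + 80 = 230
  stock rod 3: 140 + 50 + 40 = 230
  stock rod 4: 30 = 30
No arrangement into 3 stock rods stays within capacity, so 4 is optimal.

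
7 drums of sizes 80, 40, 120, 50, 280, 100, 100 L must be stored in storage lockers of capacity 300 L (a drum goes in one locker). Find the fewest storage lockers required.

3

Total = 280 + 120 + 100 + 100 + 80 + 50 + 40 = 770 L.
Lower bound: ⌈770/300⌉ = 3 storage lockers.
A packing using 3 storage lockers:
  locker 1: 280 = 280
  locker 2: 120 + 100 + 80 = 300
  locker 3: 100 + 50 + 40 = 190
This matches the lower bound, so 3 is optimal.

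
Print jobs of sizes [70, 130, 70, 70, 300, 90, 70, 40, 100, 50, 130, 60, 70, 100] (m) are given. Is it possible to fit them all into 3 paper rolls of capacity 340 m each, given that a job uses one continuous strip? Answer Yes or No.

No

Total = 1350 m; ⌈1350/340⌉ = 4.
At least 4 paper rolls are required, but only 3 are allowed.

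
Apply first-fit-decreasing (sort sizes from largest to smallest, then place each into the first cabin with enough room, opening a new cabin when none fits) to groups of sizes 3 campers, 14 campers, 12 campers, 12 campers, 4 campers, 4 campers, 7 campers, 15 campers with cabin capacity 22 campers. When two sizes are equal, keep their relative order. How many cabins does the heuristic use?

Sorted descending: 15, 14, 12, 12, 7, 4, 4, 3.
  15 → cabin 1 (new)  [load 15/22]
  14 → cabin 2 (new)  [load 14/22]
  12 → cabin 3 (new)  [load 12/22]
  12 → cabin 4 (new)  [load 12/22]
  7 → cabin 1  [load 22/22]
  4 → cabin 2  [load 18/22]
  4 → cabin 2  [load 22/22]
  3 → cabin 3  [load 15/22]
4 cabins opened.

4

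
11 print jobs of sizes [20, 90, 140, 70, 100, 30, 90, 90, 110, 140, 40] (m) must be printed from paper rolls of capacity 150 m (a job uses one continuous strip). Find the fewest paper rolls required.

Total = 140 + 140 + 110 + 100 + 90 + 90 + 90 + 70 + 40 + 30 + 20 = 920 m.
Lower bound: ⌈920/150⌉ = 7 paper rolls.
A packing using 8 paper rolls:
  roll 1: 140 = 140
  roll 2: 140 = 140
  roll 3: 110 + 40 = 150
  roll 4: 100 + 30 + 20 = 150
  roll 5: 90 = 90
  roll 6: 90 = 90
  roll 7: 90 = 90
  roll 8: 70 = 70
No arrangement into 7 paper rolls stays within capacity, so 8 is optimal.

8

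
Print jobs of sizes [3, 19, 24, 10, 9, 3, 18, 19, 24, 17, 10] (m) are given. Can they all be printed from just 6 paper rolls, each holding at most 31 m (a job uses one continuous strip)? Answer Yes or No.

A valid assignment using 6 paper rolls:
  roll 1: 24 + 3 + 3 = 30
  roll 2: 24 = 24
  roll 3: 19 + 10 = 29
  roll 4: 19 + 10 = 29
  roll 5: 18 + 9 = 27
  roll 6: 17 = 17
Every load is within 31 m, so 6 paper rolls suffice.

Yes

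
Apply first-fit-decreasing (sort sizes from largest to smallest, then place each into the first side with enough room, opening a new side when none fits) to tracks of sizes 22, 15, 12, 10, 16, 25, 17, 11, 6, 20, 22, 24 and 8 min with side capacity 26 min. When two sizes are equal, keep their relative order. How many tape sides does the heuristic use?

9

Sorted descending: 25, 24, 22, 22, 20, 17, 16, 15, 12, 11, 10, 8, 6.
  25 → side 1 (new)  [load 25/26]
  24 → side 2 (new)  [load 24/26]
  22 → side 3 (new)  [load 22/26]
  22 → side 4 (new)  [load 22/26]
  20 → side 5 (new)  [load 20/26]
  17 → side 6 (new)  [load 17/26]
  16 → side 7 (new)  [load 16/26]
  15 → side 8 (new)  [load 15/26]
  12 → side 9 (new)  [load 12/26]
  11 → side 8  [load 26/26]
  10 → side 7  [load 26/26]
  8 → side 6  [load 25/26]
  6 → side 5  [load 26/26]
9 tape sides opened.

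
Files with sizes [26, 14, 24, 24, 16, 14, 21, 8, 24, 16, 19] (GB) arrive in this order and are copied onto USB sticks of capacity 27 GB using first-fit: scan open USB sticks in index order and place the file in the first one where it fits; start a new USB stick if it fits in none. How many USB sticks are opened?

10

  26 → USB stick 1 (new)  [load 26/27]
  14 → USB stick 2 (new)  [load 14/27]
  24 → USB stick 3 (new)  [load 24/27]
  24 → USB stick 4 (new)  [load 24/27]
  16 → USB stick 5 (new)  [load 16/27]
  14 → USB stick 6 (new)  [load 14/27]
  21 → USB stick 7 (new)  [load 21/27]
  8 → USB stick 2  [load 22/27]
  24 → USB stick 8 (new)  [load 24/27]
  16 → USB stick 9 (new)  [load 16/27]
  19 → USB stick 10 (new)  [load 19/27]
10 USB sticks opened.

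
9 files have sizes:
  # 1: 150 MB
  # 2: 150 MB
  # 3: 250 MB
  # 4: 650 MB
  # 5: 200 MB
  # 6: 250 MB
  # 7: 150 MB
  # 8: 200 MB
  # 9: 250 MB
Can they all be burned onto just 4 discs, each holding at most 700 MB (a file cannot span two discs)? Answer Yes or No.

A valid assignment using 4 discs:
  disc 1: 650 = 650
  disc 2: 250 + 250 + 200 = 700
  disc 3: 250 + 200 + 150 = 600
  disc 4: 150 + 150 = 300
Every load is within 700 MB, so 4 discs suffice.

Yes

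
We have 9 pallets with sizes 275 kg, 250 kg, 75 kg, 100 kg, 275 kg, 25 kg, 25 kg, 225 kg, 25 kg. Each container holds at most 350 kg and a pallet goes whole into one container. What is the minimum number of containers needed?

4

Total = 275 + 275 + 250 + 225 + 100 + 75 + 25 + 25 + 25 = 1275 kg.
Lower bound: ⌈1275/350⌉ = 4 containers.
A packing using 4 containers:
  container 1: 275 + 75 = 350
  container 2: 275 + 25 + 25 + 25 = 350
  container 3: 250 + 100 = 350
  container 4: 225 = 225
This matches the lower bound, so 4 is optimal.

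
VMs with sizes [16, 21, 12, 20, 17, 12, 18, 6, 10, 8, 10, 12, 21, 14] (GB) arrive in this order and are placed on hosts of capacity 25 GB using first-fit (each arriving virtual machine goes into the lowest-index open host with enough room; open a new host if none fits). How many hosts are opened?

10

  16 → host 1 (new)  [load 16/25]
  21 → host 2 (new)  [load 21/25]
  12 → host 3 (new)  [load 12/25]
  20 → host 4 (new)  [load 20/25]
  17 → host 5 (new)  [load 17/25]
  12 → host 3  [load 24/25]
  18 → host 6 (new)  [load 18/25]
  6 → host 1  [load 22/25]
  10 → host 7 (new)  [load 10/25]
  8 → host 5  [load 25/25]
  10 → host 7  [load 20/25]
  12 → host 8 (new)  [load 12/25]
  21 → host 9 (new)  [load 21/25]
  14 → host 10 (new)  [load 14/25]
10 hosts opened.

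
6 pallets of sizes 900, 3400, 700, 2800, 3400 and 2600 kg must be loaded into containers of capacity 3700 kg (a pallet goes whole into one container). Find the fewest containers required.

Total = 3400 + 3400 + 2800 + 2600 + 900 + 700 = 13800 kg.
Lower bound: ⌈13800/3700⌉ = 4 containers.
A packing using 4 containers:
  container 1: 3400 = 3400
  container 2: 3400 = 3400
  container 3: 2800 + 900 = 3700
  container 4: 2600 + 700 = 3300
This matches the lower bound, so 4 is optimal.

4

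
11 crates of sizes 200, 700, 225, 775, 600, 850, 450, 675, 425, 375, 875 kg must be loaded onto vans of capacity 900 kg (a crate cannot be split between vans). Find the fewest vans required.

8

Total = 875 + 850 + 775 + 700 + 675 + 600 + 450 + 425 + 375 + 225 + 200 = 6150 kg.
Lower bound: ⌈6150/900⌉ = 7 vans.
A packing using 8 vans:
  van 1: 875 = 875
  van 2: 850 = 850
  van 3: 775 = 775
  van 4: 700 + 200 = 900
  van 5: 675 + 225 = 900
  van 6: 600 = 600
  van 7: 450 + 425 = 875
  van 8: 375 = 375
No arrangement into 7 vans stays within capacity, so 8 is optimal.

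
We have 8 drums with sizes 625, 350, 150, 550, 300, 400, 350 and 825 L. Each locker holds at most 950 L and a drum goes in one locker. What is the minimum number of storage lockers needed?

Total = 825 + 625 + 550 + 400 + 350 + 350 + 300 + 150 = 3550 L.
Lower bound: ⌈3550/950⌉ = 4 storage lockers.
A packing using 4 storage lockers:
  locker 1: 825 = 825
  locker 2: 625 + 300 = 925
  locker 3: 550 + 400 = 950
  locker 4: 350 + 350 + 150 = 850
This matches the lower bound, so 4 is optimal.

4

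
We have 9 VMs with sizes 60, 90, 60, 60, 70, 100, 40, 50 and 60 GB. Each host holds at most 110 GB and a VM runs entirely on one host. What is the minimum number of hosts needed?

7

Total = 100 + 90 + 70 + 60 + 60 + 60 + 60 + 50 + 40 = 590 GB.
Lower bound: ⌈590/110⌉ = 6 hosts.
Also, 7 VMs each exceed 55 GB, and no two of those can share a host, so at least 7 hosts are needed.
A packing using 7 hosts:
  host 1: 100 = 100
  host 2: 90 = 90
  host 3: 70 + 40 = 110
  host 4: 60 + 50 = 110
  host 5: 60 = 60
  host 6: 60 = 60
  host 7: 60 = 60
This matches the lower bound, so 7 is optimal.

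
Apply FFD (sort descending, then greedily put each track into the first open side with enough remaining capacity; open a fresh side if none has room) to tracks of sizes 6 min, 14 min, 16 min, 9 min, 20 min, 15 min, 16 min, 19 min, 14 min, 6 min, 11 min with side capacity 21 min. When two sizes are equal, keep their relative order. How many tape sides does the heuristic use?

Sorted descending: 20, 19, 16, 16, 15, 14, 14, 11, 9, 6, 6.
  20 → side 1 (new)  [load 20/21]
  19 → side 2 (new)  [load 19/21]
  16 → side 3 (new)  [load 16/21]
  16 → side 4 (new)  [load 16/21]
  15 → side 5 (new)  [load 15/21]
  14 → side 6 (new)  [load 14/21]
  14 → side 7 (new)  [load 14/21]
  11 → side 8 (new)  [load 11/21]
  9 → side 8  [load 20/21]
  6 → side 5  [load 21/21]
  6 → side 6  [load 20/21]
8 tape sides opened.

8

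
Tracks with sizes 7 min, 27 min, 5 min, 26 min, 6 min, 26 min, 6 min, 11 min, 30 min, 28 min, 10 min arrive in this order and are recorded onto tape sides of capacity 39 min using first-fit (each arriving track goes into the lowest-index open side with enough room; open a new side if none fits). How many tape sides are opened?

  7 → side 1 (new)  [load 7/39]
  27 → side 1  [load 34/39]
  5 → side 1  [load 39/39]
  26 → side 2 (new)  [load 26/39]
  6 → side 2  [load 32/39]
  26 → side 3 (new)  [load 26/39]
  6 → side 2  [load 38/39]
  11 → side 3  [load 37/39]
  30 → side 4 (new)  [load 30/39]
  28 → side 5 (new)  [load 28/39]
  10 → side 5  [load 38/39]
5 tape sides opened.

5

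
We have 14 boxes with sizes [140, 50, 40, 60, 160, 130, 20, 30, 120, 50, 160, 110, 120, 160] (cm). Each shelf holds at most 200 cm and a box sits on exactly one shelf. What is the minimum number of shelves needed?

Total = 160 + 160 + 160 + 140 + 130 + 120 + 120 + 110 + 60 + 50 + 50 + 40 + 30 + 20 = 1350 cm.
Lower bound: ⌈1350/200⌉ = 7 shelves.
Also, 8 boxes each exceed 100 cm, and no two of those can share a shelf, so at least 8 shelves are needed.
A packing using 8 shelves:
  shelf 1: 160 + 40 = 200
  shelf 2: 160 + 30 = 190
  shelf 3: 160 + 20 = 180
  shelf 4: 140 + 60 = 200
  shelf 5: 130 + 50 = 180
  shelf 6: 120 + 50 = 170
  shelf 7: 120 = 120
  shelf 8: 110 = 110
This matches the lower bound, so 8 is optimal.

8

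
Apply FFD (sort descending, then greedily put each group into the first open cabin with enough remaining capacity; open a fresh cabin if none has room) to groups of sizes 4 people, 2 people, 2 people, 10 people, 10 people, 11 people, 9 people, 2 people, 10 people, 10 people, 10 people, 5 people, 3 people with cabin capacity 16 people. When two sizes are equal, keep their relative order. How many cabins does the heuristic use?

Sorted descending: 11, 10, 10, 10, 10, 10, 9, 5, 4, 3, 2, 2, 2.
  11 → cabin 1 (new)  [load 11/16]
  10 → cabin 2 (new)  [load 10/16]
  10 → cabin 3 (new)  [load 10/16]
  10 → cabin 4 (new)  [load 10/16]
  10 → cabin 5 (new)  [load 10/16]
  10 → cabin 6 (new)  [load 10/16]
  9 → cabin 7 (new)  [load 9/16]
  5 → cabin 1  [load 16/16]
  4 → cabin 2  [load 14/16]
  3 → cabin 3  [load 13/16]
  2 → cabin 2  [load 16/16]
  2 → cabin 3  [load 15/16]
  2 → cabin 4  [load 12/16]
7 cabins opened.

7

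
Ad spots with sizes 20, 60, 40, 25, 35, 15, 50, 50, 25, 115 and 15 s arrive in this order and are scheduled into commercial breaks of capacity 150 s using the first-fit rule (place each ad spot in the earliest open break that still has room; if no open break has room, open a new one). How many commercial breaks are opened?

  20 → break 1 (new)  [load 20/150]
  60 → break 1  [load 80/150]
  40 → break 1  [load 120/150]
  25 → break 1  [load 145/150]
  35 → break 2 (new)  [load 35/150]
  15 → break 2  [load 50/150]
  50 → break 2  [load 100/150]
  50 → break 2  [load 150/150]
  25 → break 3 (new)  [load 25/150]
  115 → break 3  [load 140/150]
  15 → break 4 (new)  [load 15/150]
4 commercial breaks opened.

4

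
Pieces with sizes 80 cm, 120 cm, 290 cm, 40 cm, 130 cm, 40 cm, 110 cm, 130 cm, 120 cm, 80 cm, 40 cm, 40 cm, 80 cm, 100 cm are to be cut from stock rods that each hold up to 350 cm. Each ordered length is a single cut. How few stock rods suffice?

Total = 290 + 130 + 130 + 120 + 120 + 110 + 100 + 80 + 80 + 80 + 40 + 40 + 40 + 40 = 1400 cm.
Lower bound: ⌈1400/350⌉ = 4 stock rods.
A packing using 5 stock rods:
  stock rod 1: 290 + 40 = 330
  stock rod 2: 130 + 130 + 80 = 340
  stock rod 3: 120 + 120 + 110 = 350
  stock rod 4: 100 + 80 + 80 + 40 + 40 = 340
  stock rod 5: 40 = 40
No arrangement into 4 stock rods stays within capacity, so 5 is optimal.

5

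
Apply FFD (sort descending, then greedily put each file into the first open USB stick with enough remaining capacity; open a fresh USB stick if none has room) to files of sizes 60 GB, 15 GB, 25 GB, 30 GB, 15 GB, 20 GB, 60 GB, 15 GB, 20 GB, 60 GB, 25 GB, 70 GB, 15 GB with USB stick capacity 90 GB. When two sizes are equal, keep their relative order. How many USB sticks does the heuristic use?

Sorted descending: 70, 60, 60, 60, 30, 25, 25, 20, 20, 15, 15, 15, 15.
  70 → USB stick 1 (new)  [load 70/90]
  60 → USB stick 2 (new)  [load 60/90]
  60 → USB stick 3 (new)  [load 60/90]
  60 → USB stick 4 (new)  [load 60/90]
  30 → USB stick 2  [load 90/90]
  25 → USB stick 3  [load 85/90]
  25 → USB stick 4  [load 85/90]
  20 → USB stick 1  [load 90/90]
  20 → USB stick 5 (new)  [load 20/90]
  15 → USB stick 5  [load 35/90]
  15 → USB stick 5  [load 50/90]
  15 → USB stick 5  [load 65/90]
  15 → USB stick 5  [load 80/90]
5 USB sticks opened.

5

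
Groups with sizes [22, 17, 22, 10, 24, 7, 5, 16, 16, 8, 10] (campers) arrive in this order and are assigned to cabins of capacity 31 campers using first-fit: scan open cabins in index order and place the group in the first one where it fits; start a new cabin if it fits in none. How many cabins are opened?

  22 → cabin 1 (new)  [load 22/31]
  17 → cabin 2 (new)  [load 17/31]
  22 → cabin 3 (new)  [load 22/31]
  10 → cabin 2  [load 27/31]
  24 → cabin 4 (new)  [load 24/31]
  7 → cabin 1  [load 29/31]
  5 → cabin 3  [load 27/31]
  16 → cabin 5 (new)  [load 16/31]
  16 → cabin 6 (new)  [load 16/31]
  8 → cabin 5  [load 24/31]
  10 → cabin 6  [load 26/31]
6 cabins opened.

6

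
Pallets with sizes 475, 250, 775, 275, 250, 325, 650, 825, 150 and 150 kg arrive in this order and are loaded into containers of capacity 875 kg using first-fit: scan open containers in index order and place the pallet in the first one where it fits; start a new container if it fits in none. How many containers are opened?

5

  475 → container 1 (new)  [load 475/875]
  250 → container 1  [load 725/875]
  775 → container 2 (new)  [load 775/875]
  275 → container 3 (new)  [load 275/875]
  250 → container 3  [load 525/875]
  325 → container 3  [load 850/875]
  650 → container 4 (new)  [load 650/875]
  825 → container 5 (new)  [load 825/875]
  150 → container 1  [load 875/875]
  150 → container 4  [load 800/875]
5 containers opened.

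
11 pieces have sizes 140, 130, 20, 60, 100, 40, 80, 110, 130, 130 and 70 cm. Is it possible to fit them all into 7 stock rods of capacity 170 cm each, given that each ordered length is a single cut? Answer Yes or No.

A valid assignment using 7 stock rods:
  stock rod 1: 140 + 20 = 160
  stock rod 2: 130 + 40 = 170
  stock rod 3: 130 = 130
  stock rod 4: 130 = 130
  stock rod 5: 110 + 60 = 170
  stock rod 6: 100 + 70 = 170
  stock rod 7: 80 = 80
Every load is within 170 cm, so 7 stock rods suffice.

Yes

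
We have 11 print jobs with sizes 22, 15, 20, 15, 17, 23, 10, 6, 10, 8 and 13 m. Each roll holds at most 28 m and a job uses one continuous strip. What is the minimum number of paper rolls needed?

6

Total = 23 + 22 + 20 + 17 + 15 + 15 + 13 + 10 + 10 + 8 + 6 = 159 m.
Lower bound: ⌈159/28⌉ = 6 paper rolls.
A packing using 6 paper rolls:
  roll 1: 23 = 23
  roll 2: 22 + 6 = 28
  roll 3: 20 + 8 = 28
  roll 4: 17 + 10 = 27
  roll 5: 15 + 13 = 28
  roll 6: 15 + 10 = 25
This matches the lower bound, so 6 is optimal.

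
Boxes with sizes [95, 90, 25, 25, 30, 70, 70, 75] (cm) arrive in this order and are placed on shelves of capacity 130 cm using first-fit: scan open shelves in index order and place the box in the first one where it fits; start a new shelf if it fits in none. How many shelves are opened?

5

  95 → shelf 1 (new)  [load 95/130]
  90 → shelf 2 (new)  [load 90/130]
  25 → shelf 1  [load 120/130]
  25 → shelf 2  [load 115/130]
  30 → shelf 3 (new)  [load 30/130]
  70 → shelf 3  [load 100/130]
  70 → shelf 4 (new)  [load 70/130]
  75 → shelf 5 (new)  [load 75/130]
5 shelves opened.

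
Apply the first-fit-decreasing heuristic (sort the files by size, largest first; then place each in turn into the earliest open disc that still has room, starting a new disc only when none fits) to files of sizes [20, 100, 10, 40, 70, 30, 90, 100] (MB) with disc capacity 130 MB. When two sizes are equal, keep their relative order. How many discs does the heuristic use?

Sorted descending: 100, 100, 90, 70, 40, 30, 20, 10.
  100 → disc 1 (new)  [load 100/130]
  100 → disc 2 (new)  [load 100/130]
  90 → disc 3 (new)  [load 90/130]
  70 → disc 4 (new)  [load 70/130]
  40 → disc 3  [load 130/130]
  30 → disc 1  [load 130/130]
  20 → disc 2  [load 120/130]
  10 → disc 2  [load 130/130]
4 discs opened.

4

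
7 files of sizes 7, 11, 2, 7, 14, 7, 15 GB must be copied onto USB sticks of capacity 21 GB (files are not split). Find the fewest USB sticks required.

4

Total = 15 + 14 + 11 + 7 + 7 + 7 + 2 = 63 GB.
Lower bound: ⌈63/21⌉ = 3 USB sticks.
A packing using 4 USB sticks:
  USB stick 1: 15 + 2 = 17
  USB stick 2: 14 + 7 = 21
  USB stick 3: 11 + 7 = 18
  USB stick 4: 7 = 7
No arrangement into 3 USB sticks stays within capacity, so 4 is optimal.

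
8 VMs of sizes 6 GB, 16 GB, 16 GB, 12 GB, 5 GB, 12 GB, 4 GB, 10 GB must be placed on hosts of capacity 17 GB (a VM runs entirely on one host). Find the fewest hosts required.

Total = 16 + 16 + 12 + 12 + 10 + 6 + 5 + 4 = 81 GB.
Lower bound: ⌈81/17⌉ = 5 hosts.
A packing using 5 hosts:
  host 1: 16 = 16
  host 2: 16 = 16
  host 3: 12 + 5 = 17
  host 4: 12 + 4 = 16
  host 5: 10 + 6 = 16
This matches the lower bound, so 5 is optimal.

5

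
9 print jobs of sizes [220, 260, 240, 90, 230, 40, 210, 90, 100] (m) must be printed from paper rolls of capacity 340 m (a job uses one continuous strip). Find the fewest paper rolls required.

5

Total = 260 + 240 + 230 + 220 + 210 + 100 + 90 + 90 + 40 = 1480 m.
Lower bound: ⌈1480/340⌉ = 5 paper rolls.
A packing using 5 paper rolls:
  roll 1: 260 + 40 = 300
  roll 2: 240 + 100 = 340
  roll 3: 230 + 90 = 320
  roll 4: 220 + 90 = 310
  roll 5: 210 = 210
This matches the lower bound, so 5 is optimal.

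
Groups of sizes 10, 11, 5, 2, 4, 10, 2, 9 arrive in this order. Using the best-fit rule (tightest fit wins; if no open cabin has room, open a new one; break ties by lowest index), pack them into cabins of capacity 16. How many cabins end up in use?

4

  10 → cabin 1 (new)  [load 10/16]
  11 → cabin 2 (new)  [load 11/16]
  5 → cabin 2  [load 16/16]
  2 → cabin 1  [load 12/16]
  4 → cabin 1  [load 16/16]
  10 → cabin 3 (new)  [load 10/16]
  2 → cabin 3  [load 12/16]
  9 → cabin 4 (new)  [load 9/16]
4 cabins opened.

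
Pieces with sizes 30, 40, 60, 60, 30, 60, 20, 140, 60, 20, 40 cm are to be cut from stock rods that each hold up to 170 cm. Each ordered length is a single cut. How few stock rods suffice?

Total = 140 + 60 + 60 + 60 + 60 + 40 + 40 + 30 + 30 + 20 + 20 = 560 cm.
Lower bound: ⌈560/170⌉ = 4 stock rods.
A packing using 4 stock rods:
  stock rod 1: 140 + 30 = 170
  stock rod 2: 60 + 60 + 40 = 160
  stock rod 3: 60 + 60 + 40 = 160
  stock rod 4: 30 + 20 + 20 = 70
This matches the lower bound, so 4 is optimal.

4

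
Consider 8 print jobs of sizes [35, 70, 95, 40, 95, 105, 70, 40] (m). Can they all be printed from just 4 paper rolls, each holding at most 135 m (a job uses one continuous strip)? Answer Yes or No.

No

Total = 550 m; ⌈550/135⌉ = 5.
At least 5 paper rolls are required, but only 4 are allowed.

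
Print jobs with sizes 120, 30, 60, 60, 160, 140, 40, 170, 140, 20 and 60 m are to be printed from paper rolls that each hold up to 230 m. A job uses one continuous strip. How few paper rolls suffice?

Total = 170 + 160 + 140 + 140 + 120 + 60 + 60 + 60 + 40 + 30 + 20 = 1000 m.
Lower bound: ⌈1000/230⌉ = 5 paper rolls.
A packing using 5 paper rolls:
  roll 1: 170 + 60 = 230
  roll 2: 160 + 60 = 220
  roll 3: 140 + 60 + 30 = 230
  roll 4: 140 + 40 + 20 = 200
  roll 5: 120 = 120
This matches the lower bound, so 5 is optimal.

5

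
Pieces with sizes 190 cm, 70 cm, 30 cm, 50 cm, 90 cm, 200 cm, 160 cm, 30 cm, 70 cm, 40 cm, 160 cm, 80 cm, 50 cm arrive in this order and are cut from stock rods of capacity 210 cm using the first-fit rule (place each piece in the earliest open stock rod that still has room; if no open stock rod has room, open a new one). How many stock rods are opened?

7

  190 → stock rod 1 (new)  [load 190/210]
  70 → stock rod 2 (new)  [load 70/210]
  30 → stock rod 2  [load 100/210]
  50 → stock rod 2  [load 150/210]
  90 → stock rod 3 (new)  [load 90/210]
  200 → stock rod 4 (new)  [load 200/210]
  160 → stock rod 5 (new)  [load 160/210]
  30 → stock rod 2  [load 180/210]
  70 → stock rod 3  [load 160/210]
  40 → stock rod 3  [load 200/210]
  160 → stock rod 6 (new)  [load 160/210]
  80 → stock rod 7 (new)  [load 80/210]
  50 → stock rod 5  [load 210/210]
7 stock rods opened.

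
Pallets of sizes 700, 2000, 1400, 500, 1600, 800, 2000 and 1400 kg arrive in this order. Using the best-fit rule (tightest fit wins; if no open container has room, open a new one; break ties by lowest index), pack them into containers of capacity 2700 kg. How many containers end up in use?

  700 → container 1 (new)  [load 700/2700]
  2000 → container 1  [load 2700/2700]
  1400 → container 2 (new)  [load 1400/2700]
  500 → container 2  [load 1900/2700]
  1600 → container 3 (new)  [load 1600/2700]
  800 → container 2  [load 2700/2700]
  2000 → container 4 (new)  [load 2000/2700]
  1400 → container 5 (new)  [load 1400/2700]
5 containers opened.

5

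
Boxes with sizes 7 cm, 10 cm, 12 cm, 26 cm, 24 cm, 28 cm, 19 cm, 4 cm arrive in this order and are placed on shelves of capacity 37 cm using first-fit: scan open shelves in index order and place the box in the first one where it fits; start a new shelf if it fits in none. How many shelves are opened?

5

  7 → shelf 1 (new)  [load 7/37]
  10 → shelf 1  [load 17/37]
  12 → shelf 1  [load 29/37]
  26 → shelf 2 (new)  [load 26/37]
  24 → shelf 3 (new)  [load 24/37]
  28 → shelf 4 (new)  [load 28/37]
  19 → shelf 5 (new)  [load 19/37]
  4 → shelf 1  [load 33/37]
5 shelves opened.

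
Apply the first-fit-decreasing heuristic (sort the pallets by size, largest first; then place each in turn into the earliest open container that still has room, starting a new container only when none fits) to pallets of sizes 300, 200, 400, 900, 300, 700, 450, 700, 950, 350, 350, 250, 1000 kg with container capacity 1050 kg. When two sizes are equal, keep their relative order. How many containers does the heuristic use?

7

Sorted descending: 1000, 950, 900, 700, 700, 450, 400, 350, 350, 300, 300, 250, 200.
  1000 → container 1 (new)  [load 1000/1050]
  950 → container 2 (new)  [load 950/1050]
  900 → container 3 (new)  [load 900/1050]
  700 → container 4 (new)  [load 700/1050]
  700 → container 5 (new)  [load 700/1050]
  450 → container 6 (new)  [load 450/1050]
  400 → container 6  [load 850/1050]
  350 → container 4  [load 1050/1050]
  350 → container 5  [load 1050/1050]
  300 → container 7 (new)  [load 300/1050]
  300 → container 7  [load 600/1050]
  250 → container 7  [load 850/1050]
  200 → container 6  [load 1050/1050]
7 containers opened.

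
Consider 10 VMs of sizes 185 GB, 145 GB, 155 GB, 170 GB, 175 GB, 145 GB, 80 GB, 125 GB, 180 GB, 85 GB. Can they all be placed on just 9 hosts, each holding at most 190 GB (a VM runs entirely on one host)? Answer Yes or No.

A valid assignment using 9 hosts:
  host 1: 185 = 185
  host 2: 180 = 180
  host 3: 175 = 175
  host 4: 170 = 170
  host 5: 155 = 155
  host 6: 145 = 145
  host 7: 145 = 145
  host 8: 125 = 125
  host 9: 85 + 80 = 165
Every load is within 190 GB, so 9 hosts suffice.

Yes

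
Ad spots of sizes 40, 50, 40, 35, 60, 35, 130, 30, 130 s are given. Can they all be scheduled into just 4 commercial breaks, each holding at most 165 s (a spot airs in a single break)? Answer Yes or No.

A valid assignment using 4 commercial breaks:
  break 1: 130 + 35 = 165
  break 2: 130 + 35 = 165
  break 3: 60 + 50 + 40 = 150
  break 4: 40 + 30 = 70
Every load is within 165 s, so 4 commercial breaks suffice.

Yes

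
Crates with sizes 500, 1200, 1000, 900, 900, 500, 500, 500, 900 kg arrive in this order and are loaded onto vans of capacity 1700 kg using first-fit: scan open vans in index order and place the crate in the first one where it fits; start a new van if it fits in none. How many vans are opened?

5

  500 → van 1 (new)  [load 500/1700]
  1200 → van 1  [load 1700/1700]
  1000 → van 2 (new)  [load 1000/1700]
  900 → van 3 (new)  [load 900/1700]
  900 → van 4 (new)  [load 900/1700]
  500 → van 2  [load 1500/1700]
  500 → van 3  [load 1400/1700]
  500 → van 4  [load 1400/1700]
  900 → van 5 (new)  [load 900/1700]
5 vans opened.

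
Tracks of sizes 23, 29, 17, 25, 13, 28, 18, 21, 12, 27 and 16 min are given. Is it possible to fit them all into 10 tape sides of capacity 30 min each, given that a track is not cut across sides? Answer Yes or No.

A valid assignment using 9 tape sides:
  side 1: 29 = 29
  side 2: 28 = 28
  side 3: 27 = 27
  side 4: 25 = 25
  side 5: 23 = 23
  side 6: 21 = 21
  side 7: 18 + 12 = 30
  side 8: 17 + 13 = 30
  side 9: 16 = 16
That uses only 9 ≤ 10, so 10 tape sides are enough.

Yes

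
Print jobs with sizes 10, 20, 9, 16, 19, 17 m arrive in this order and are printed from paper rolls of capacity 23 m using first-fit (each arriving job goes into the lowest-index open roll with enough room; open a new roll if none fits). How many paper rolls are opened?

  10 → roll 1 (new)  [load 10/23]
  20 → roll 2 (new)  [load 20/23]
  9 → roll 1  [load 19/23]
  16 → roll 3 (new)  [load 16/23]
  19 → roll 4 (new)  [load 19/23]
  17 → roll 5 (new)  [load 17/23]
5 paper rolls opened.

5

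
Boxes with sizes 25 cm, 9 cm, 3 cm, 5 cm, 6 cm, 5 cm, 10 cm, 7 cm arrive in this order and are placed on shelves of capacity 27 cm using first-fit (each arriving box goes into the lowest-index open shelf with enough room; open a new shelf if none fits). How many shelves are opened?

3

  25 → shelf 1 (new)  [load 25/27]
  9 → shelf 2 (new)  [load 9/27]
  3 → shelf 2  [load 12/27]
  5 → shelf 2  [load 17/27]
  6 → shelf 2  [load 23/27]
  5 → shelf 3 (new)  [load 5/27]
  10 → shelf 3  [load 15/27]
  7 → shelf 3  [load 22/27]
3 shelves opened.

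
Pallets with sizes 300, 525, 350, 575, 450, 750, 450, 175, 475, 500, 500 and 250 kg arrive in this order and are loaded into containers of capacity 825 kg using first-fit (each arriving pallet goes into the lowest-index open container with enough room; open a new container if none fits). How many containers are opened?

  300 → container 1 (new)  [load 300/825]
  525 → container 1  [load 825/825]
  350 → container 2 (new)  [load 350/825]
  575 → container 3 (new)  [load 575/825]
  450 → container 2  [load 800/825]
  750 → container 4 (new)  [load 750/825]
  450 → container 5 (new)  [load 450/825]
  175 → container 3  [load 750/825]
  475 → container 6 (new)  [load 475/825]
  500 → container 7 (new)  [load 500/825]
  500 → container 8 (new)  [load 500/825]
  250 → container 5  [load 700/825]
8 containers opened.

8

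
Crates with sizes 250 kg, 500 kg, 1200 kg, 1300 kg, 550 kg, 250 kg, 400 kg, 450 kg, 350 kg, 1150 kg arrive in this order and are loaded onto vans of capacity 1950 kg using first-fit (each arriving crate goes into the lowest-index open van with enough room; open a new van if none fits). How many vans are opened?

4

  250 → van 1 (new)  [load 250/1950]
  500 → van 1  [load 750/1950]
  1200 → van 1  [load 1950/1950]
  1300 → van 2 (new)  [load 1300/1950]
  550 → van 2  [load 1850/1950]
  250 → van 3 (new)  [load 250/1950]
  400 → van 3  [load 650/1950]
  450 → van 3  [load 1100/1950]
  350 → van 3  [load 1450/1950]
  1150 → van 4 (new)  [load 1150/1950]
4 vans opened.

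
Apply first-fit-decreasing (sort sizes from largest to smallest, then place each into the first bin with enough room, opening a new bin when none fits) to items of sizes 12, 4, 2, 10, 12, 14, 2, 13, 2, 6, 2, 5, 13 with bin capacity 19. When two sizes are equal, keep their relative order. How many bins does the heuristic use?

Sorted descending: 14, 13, 13, 12, 12, 10, 6, 5, 4, 2, 2, 2, 2.
  14 → bin 1 (new)  [load 14/19]
  13 → bin 2 (new)  [load 13/19]
  13 → bin 3 (new)  [load 13/19]
  12 → bin 4 (new)  [load 12/19]
  12 → bin 5 (new)  [load 12/19]
  10 → bin 6 (new)  [load 10/19]
  6 → bin 2  [load 19/19]
  5 → bin 1  [load 19/19]
  4 → bin 3  [load 17/19]
  2 → bin 3  [load 19/19]
  2 → bin 4  [load 14/19]
  2 → bin 4  [load 16/19]
  2 → bin 4  [load 18/19]
6 bins opened.

6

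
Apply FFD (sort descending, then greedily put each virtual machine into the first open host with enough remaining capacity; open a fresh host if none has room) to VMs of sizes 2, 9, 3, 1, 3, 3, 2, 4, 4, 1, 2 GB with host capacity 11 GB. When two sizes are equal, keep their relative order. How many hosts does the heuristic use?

4

Sorted descending: 9, 4, 4, 3, 3, 3, 2, 2, 2, 1, 1.
  9 → host 1 (new)  [load 9/11]
  4 → host 2 (new)  [load 4/11]
  4 → host 2  [load 8/11]
  3 → host 2  [load 11/11]
  3 → host 3 (new)  [load 3/11]
  3 → host 3  [load 6/11]
  2 → host 1  [load 11/11]
  2 → host 3  [load 8/11]
  2 → host 3  [load 10/11]
  1 → host 3  [load 11/11]
  1 → host 4 (new)  [load 1/11]
4 hosts opened.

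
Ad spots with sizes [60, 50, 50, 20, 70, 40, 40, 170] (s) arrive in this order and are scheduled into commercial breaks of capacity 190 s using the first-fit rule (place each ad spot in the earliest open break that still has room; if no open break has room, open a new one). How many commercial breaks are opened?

  60 → break 1 (new)  [load 60/190]
  50 → break 1  [load 110/190]
  50 → break 1  [load 160/190]
  20 → break 1  [load 180/190]
  70 → break 2 (new)  [load 70/190]
  40 → break 2  [load 110/190]
  40 → break 2  [load 150/190]
  170 → break 3 (new)  [load 170/190]
3 commercial breaks opened.

3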